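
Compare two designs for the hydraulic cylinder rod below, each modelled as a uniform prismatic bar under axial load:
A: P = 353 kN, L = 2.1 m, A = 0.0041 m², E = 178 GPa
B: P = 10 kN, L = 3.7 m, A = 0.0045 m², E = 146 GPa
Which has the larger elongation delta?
Model: a uniform prismatic bar under axial load, so delta = (P·L) / (A·E) (SI units).
  A: delta = (353000 × 2.1) / (0.0041 × (1.78 × 10¹¹)) = 0.001016 m = 1.016 mm
  B: delta = (10000 × 3.7) / (0.0045 × (1.46 × 10¹¹)) = 5.632 × 10⁻⁵ m = 0.05632 mm
1.016 mm > 0.05632 mm, so A is larger.
Final answer: A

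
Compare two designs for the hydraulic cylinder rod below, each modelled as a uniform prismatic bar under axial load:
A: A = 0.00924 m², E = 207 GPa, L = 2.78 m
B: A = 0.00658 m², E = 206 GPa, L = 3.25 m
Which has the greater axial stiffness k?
Model: a uniform prismatic bar under axial load, so k = (A·E) / L (SI units).
  A: k = (0.00924 × (2.07 × 10¹¹)) / 2.78 = 6.88 × 10⁸ N/m = 688 MN/m
  B: k = (0.00658 × (2.06 × 10¹¹)) / 3.25 = 4.171 × 10⁸ N/m = 417.1 MN/m
688 MN/m > 417.1 MN/m, so A is larger.
Final answer: A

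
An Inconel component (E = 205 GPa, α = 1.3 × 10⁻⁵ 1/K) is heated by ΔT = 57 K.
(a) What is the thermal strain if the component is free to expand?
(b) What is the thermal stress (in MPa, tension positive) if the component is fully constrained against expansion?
(a) Free thermal strain ε_th = α·ΔT = (1.3 × 10⁻⁵) × 57 = 0.000741
(b) Fully constrained, the expansion is suppressed, so σ = -E·α·ΔT. Convert E = 205 GPa = 2.05 × 10¹¹ Pa.
  σ = -(2.05 × 10¹¹) × (1.3 × 10⁻⁵) × 57 = -1.519 × 10⁸ Pa = -151.9 MPa (compressive)
Final answer: (a) ε_th = 0.000741, (b) σ = -151.9 MPa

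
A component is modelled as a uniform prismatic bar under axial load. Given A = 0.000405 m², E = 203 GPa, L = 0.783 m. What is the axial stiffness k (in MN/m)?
Model: a uniform prismatic bar under axial load, so k = (A·E) / L.
Convert to SI units:
  E = 203 GPa = 2.03 × 10¹¹ Pa
Substitute:
  k = (0.000405 × (2.03 × 10¹¹)) / 0.783
  k = 1.05 × 10⁸ N/m
Convert: k = 1.05 × 10⁸ N/m = 105 MN/m
Final answer: k = 105 MN/m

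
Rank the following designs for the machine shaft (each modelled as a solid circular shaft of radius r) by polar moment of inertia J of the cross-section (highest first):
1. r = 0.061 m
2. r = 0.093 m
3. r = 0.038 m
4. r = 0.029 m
Model: a solid circular shaft of radius r, so J = (π·r^4) / 2 (SI units).
  Case 1: J = (π × 0.061^4) / 2 = 2.175 × 10⁻⁵ m⁴
  Case 2: J = (π × 0.093^4) / 2 = 0.0001175 m⁴
  Case 3: J = (π × 0.038^4) / 2 = 3.275 × 10⁻⁶ m⁴
  Case 4: J = (π × 0.029^4) / 2 = 1.111 × 10⁻⁶ m⁴
Ordering: 0.0001175 m⁴ (case 2) > 2.175 × 10⁻⁵ m⁴ (case 1) > 3.275 × 10⁻⁶ m⁴ (case 3) > 1.111 × 10⁻⁶ m⁴ (case 4)
Final answer: 2, 1, 3, 4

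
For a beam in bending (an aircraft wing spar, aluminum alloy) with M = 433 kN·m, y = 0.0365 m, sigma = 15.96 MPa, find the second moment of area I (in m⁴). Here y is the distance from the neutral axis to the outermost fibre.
Model: a beam in bending, so sigma = (M·y) / I.
Solve for I: I = (M·y) / sigma.
Convert to SI units:
  M = 433 kN·m = 433000 N·m
  sigma = 15.96 MPa = 1.596 × 10⁷ Pa
Substitute:
  I = (433000 × 0.0365) / (1.596 × 10⁷)
  I = 0.0009903 m⁴
Final answer: I = 0.0009903 m⁴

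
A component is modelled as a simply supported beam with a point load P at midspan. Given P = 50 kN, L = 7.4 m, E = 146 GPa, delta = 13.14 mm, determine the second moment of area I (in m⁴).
Model: a simply supported beam with a point load P at midspan, so delta = (P·L^3) / (48·E·I).
Solve for I: I = (P·L^3) / (48·delta·E).
Convert to SI units:
  P = 50 kN = 50000 N
  E = 146 GPa = 1.46 × 10¹¹ Pa
  delta = 13.14 mm = 0.01314 m
Substitute:
  I = (50000 × 7.4^3) / (48 × 0.01314 × (1.46 × 10¹¹))
  I = 0.00022 m⁴
Final answer: I = 0.00022 m⁴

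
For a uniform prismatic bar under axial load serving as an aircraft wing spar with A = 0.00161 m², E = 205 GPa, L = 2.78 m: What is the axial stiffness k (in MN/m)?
Model: a uniform prismatic bar under axial load, so k = (A·E) / L.
Convert to SI units:
  E = 205 GPa = 2.05 × 10¹¹ Pa
Substitute:
  k = (0.00161 × (2.05 × 10¹¹)) / 2.78
  k = 1.187 × 10⁸ N/m
Convert: k = 1.187 × 10⁸ N/m = 118.7 MN/m
Final answer: k = 118.7 MN/m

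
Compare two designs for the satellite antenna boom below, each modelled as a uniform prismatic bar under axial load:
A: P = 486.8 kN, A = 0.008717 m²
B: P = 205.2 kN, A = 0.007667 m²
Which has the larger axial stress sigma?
Model: a uniform prismatic bar under axial load, so sigma = P / A (SI units).
  A: sigma = 486800 / 0.008717 = 5.584 × 10⁷ Pa = 55.84 MPa
  B: sigma = 205200 / 0.007667 = 2.676 × 10⁷ Pa = 26.76 MPa
55.84 MPa > 26.76 MPa, so A is larger.
Final answer: A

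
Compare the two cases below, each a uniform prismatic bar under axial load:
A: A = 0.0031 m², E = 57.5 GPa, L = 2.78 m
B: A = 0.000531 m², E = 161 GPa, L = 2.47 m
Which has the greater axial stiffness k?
Model: a uniform prismatic bar under axial load, so k = (A·E) / L (SI units).
  A: k = (0.0031 × (5.75 × 10¹⁰)) / 2.78 = 6.412 × 10⁷ N/m = 64.12 MN/m
  B: k = (0.000531 × (1.61 × 10¹¹)) / 2.47 = 3.461 × 10⁷ N/m = 34.61 MN/m
64.12 MN/m > 34.61 MN/m, so A is larger.
Final answer: A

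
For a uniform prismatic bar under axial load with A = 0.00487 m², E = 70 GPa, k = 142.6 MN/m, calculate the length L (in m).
Model: a uniform prismatic bar under axial load, so k = (A·E) / L.
Solve for L: L = (A·E) / k.
Convert to SI units:
  E = 70 GPa = 7 × 10¹⁰ Pa
  k = 142.6 MN/m = 1.426 × 10⁸ N/m
Substitute:
  L = (0.00487 × (7 × 10¹⁰)) / (1.426 × 10⁸)
  L = 2.391 m
Final answer: L = 2.391 m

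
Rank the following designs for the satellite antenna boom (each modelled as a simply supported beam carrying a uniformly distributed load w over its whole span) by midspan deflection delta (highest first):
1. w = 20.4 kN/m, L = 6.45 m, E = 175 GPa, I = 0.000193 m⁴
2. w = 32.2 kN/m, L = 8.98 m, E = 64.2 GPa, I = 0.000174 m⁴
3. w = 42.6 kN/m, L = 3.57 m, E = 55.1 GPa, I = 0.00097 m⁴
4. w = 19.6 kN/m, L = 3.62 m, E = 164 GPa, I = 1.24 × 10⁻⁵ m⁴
Model: a simply supported beam carrying a uniformly distributed load w over its whole span, so delta = (5·w·L^4) / (384·E·I) (SI units).
  Case 1: delta = (5 × 20400 × 6.45^4) / (384 × (1.75 × 10¹¹) × 0.000193) = 0.01361 m = 13.61 mm
  Case 2: delta = (5 × 32200 × 8.98^4) / (384 × (6.42 × 10¹⁰) × 0.000174) = 0.2441 m = 244.1 mm
  Case 3: delta = (5 × 42600 × 3.57^4) / (384 × (5.51 × 10¹⁰) × 0.00097) = 0.001686 m = 1.686 mm
  Case 4: delta = (5 × 19600 × 3.62^4) / (384 × (1.64 × 10¹¹) × (1.24 × 10⁻⁵)) = 0.02155 m = 21.55 mm
Ordering: 244.1 mm (case 2) > 21.55 mm (case 4) > 13.61 mm (case 1) > 1.686 mm (case 3)
Final answer: 2, 4, 1, 3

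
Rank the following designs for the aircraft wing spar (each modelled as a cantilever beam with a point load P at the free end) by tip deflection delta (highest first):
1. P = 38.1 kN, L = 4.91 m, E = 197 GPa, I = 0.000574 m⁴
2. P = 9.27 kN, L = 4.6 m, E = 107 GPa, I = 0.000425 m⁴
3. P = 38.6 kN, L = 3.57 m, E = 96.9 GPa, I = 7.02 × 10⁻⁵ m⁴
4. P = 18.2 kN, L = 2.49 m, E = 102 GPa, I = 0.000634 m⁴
Model: a cantilever beam with a point load P at the free end, so delta = (P·L^3) / (3·E·I) (SI units).
  Case 1: delta = (38100 × 4.91^3) / (3 × (1.97 × 10¹¹) × 0.000574) = 0.01329 m = 13.29 mm
  Case 2: delta = (9270 × 4.6^3) / (3 × (1.07 × 10¹¹) × 0.000425) = 0.006614 m = 6.614 mm
  Case 3: delta = (38600 × 3.57^3) / (3 × (9.69 × 10¹⁰) × (7.02 × 10⁻⁵)) = 0.08606 m = 86.06 mm
  Case 4: delta = (18200 × 2.49^3) / (3 × (1.02 × 10¹¹) × 0.000634) = 0.001448 m = 1.448 mm
Ordering: 86.06 mm (case 3) > 13.29 mm (case 1) > 6.614 mm (case 2) > 1.448 mm (case 4)
Final answer: 3, 1, 2, 4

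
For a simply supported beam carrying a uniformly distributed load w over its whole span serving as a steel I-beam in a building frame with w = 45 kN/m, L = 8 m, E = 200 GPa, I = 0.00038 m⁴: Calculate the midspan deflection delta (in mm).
Model: a simply supported beam carrying a uniformly distributed load w over its whole span, so delta = (5·w·L^4) / (384·E·I).
Convert to SI units:
  w = 45 kN/m = 45000 N/m
  E = 200 GPa = 2 × 10¹¹ Pa
Substitute:
  delta = (5 × 45000 × 8^4) / (384 × (2 × 10¹¹) × 0.00038)
  delta = 0.03158 m
Convert: delta = 0.03158 m = 31.58 mm
Final answer: delta = 31.58 mm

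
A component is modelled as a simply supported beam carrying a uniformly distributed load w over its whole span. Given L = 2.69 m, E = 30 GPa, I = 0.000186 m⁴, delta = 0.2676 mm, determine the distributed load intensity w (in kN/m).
Model: a simply supported beam carrying a uniformly distributed load w over its whole span, so delta = (5·w·L^4) / (384·E·I).
Solve for w: w = (384·delta·E·I) / (5·L^4).
Convert to SI units:
  E = 30 GPa = 3 × 10¹⁰ Pa
  delta = 0.2676 mm = 0.0002676 m
Substitute:
  w = (384 × 0.0002676 × (3 × 10¹⁰) × 0.000186) / (5 × 2.69^4)
  w = 2190 N/m
Convert: w = 2190 N/m = 2.19 kN/m
Final answer: w = 2.19 kN/m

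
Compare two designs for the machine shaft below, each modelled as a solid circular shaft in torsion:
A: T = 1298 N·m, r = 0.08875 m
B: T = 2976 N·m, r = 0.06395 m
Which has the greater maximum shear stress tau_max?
Model: a solid circular shaft in torsion, so tau_max = (2·T) / (π·r^3) (SI units).
  A: tau_max = (2 × 1298) / (π × 0.08875^3) = 1.182 × 10⁶ Pa = 1.182 MPa
  B: tau_max = (2 × 2976) / (π × 0.06395^3) = 7.244 × 10⁶ Pa = 7.244 MPa
7.244 MPa > 1.182 MPa, so B is larger.
Final answer: B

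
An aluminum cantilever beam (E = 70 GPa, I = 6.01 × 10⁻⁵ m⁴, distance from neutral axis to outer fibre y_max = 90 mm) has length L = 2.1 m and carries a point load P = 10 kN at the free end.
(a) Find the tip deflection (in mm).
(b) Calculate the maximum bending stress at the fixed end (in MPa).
(a) Tip deflection of a cantilever with an end point load: δ = P·L^3 / (3·E·I). Convert P = 10 kN = 10000 N, E = 70 GPa = 7 × 10¹⁰ Pa.
  δ = (10000 × 2.1^3) / (3 × (7 × 10¹⁰) × (6.01 × 10⁻⁵)) = 0.007338 m = 7.338 mm
(b) Maximum bending moment at the fixed end: M = P·L = 10000 × 2.1 = 21000 N·m. Convert y_max = 90 mm = 0.09 m.
  σ = M·y_max / I = (21000 × 0.09) / (6.01 × 10⁻⁵) = 3.145 × 10⁷ Pa = 31.45 MPa
Final answer: (a) δ = 7.338 mm, (b) σ = 31.45 MPa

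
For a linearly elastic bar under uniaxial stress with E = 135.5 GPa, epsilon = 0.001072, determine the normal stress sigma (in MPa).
Model: a linearly elastic bar under uniaxial stress, so epsilon = sigma / E.
Solve for sigma: sigma = epsilon·E.
Convert to SI units:
  E = 135.5 GPa = 1.355 × 10¹¹ Pa
Substitute:
  sigma = 0.001072 × (1.355 × 10¹¹)
  sigma = 1.453 × 10⁸ Pa
Convert: sigma = 1.453 × 10⁸ Pa = 145.3 MPa
Final answer: sigma = 145.3 MPa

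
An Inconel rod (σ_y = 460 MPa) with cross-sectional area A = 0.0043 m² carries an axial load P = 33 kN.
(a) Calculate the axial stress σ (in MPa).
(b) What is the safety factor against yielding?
(a) Axial stress σ = P/A. Convert P = 33 kN = 33000 N.
  σ = 33000 / 0.0043 = 7.674 × 10⁶ Pa = 7.674 MPa
(b) Safety factor SF = σ_y/σ = 460 / 7.674 = 59.94
Final answer: (a) σ = 7.674 MPa, (b) SF = 59.94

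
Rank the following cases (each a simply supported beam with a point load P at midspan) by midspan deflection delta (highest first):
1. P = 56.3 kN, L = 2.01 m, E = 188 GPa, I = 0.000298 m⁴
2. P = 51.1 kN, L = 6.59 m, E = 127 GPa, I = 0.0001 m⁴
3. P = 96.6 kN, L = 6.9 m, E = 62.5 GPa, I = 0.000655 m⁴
Model: a simply supported beam with a point load P at midspan, so delta = (P·L^3) / (48·E·I) (SI units).
  Case 1: delta = (56300 × 2.01^3) / (48 × (1.88 × 10¹¹) × 0.000298) = 0.00017 m = 0.17 mm
  Case 2: delta = (51100 × 6.59^3) / (48 × (1.27 × 10¹¹) × 0.0001) = 0.02399 m = 23.99 mm
  Case 3: delta = (96600 × 6.9^3) / (48 × (6.25 × 10¹⁰) × 0.000655) = 0.01615 m = 16.15 mm
Ordering: 23.99 mm (case 2) > 16.15 mm (case 3) > 0.17 mm (case 1)
Final answer: 2, 3, 1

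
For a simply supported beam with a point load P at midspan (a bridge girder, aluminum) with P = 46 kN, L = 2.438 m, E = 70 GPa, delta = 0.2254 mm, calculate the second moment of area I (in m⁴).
Model: a simply supported beam with a point load P at midspan, so delta = (P·L^3) / (48·E·I).
Solve for I: I = (P·L^3) / (48·delta·E).
Convert to SI units:
  P = 46 kN = 46000 N
  E = 70 GPa = 7 × 10¹⁰ Pa
  delta = 0.2254 mm = 0.0002254 m
Substitute:
  I = (46000 × 2.438^3) / (48 × 0.0002254 × (7 × 10¹⁰))
  I = 0.0008802 m⁴
Final answer: I = 0.0008802 m⁴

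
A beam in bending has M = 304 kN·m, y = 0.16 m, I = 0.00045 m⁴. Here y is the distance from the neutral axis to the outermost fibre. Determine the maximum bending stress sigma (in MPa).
Model: a beam in bending, so sigma = (M·y) / I.
Convert to SI units:
  M = 304 kN·m = 304000 N·m
Substitute:
  sigma = (304000 × 0.16) / 0.00045
  sigma = 1.081 × 10⁸ Pa
Convert: sigma = 1.081 × 10⁸ Pa = 108.1 MPa
Final answer: sigma = 108.1 MPa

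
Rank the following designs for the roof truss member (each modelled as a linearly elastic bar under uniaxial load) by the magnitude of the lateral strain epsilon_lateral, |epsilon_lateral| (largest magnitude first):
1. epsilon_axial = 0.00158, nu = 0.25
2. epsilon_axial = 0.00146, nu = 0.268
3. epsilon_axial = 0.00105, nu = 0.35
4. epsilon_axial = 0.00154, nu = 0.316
Model: a linearly elastic bar under uniaxial load, so epsilon_lateral = -nu·epsilon_axial (SI units).
  Case 1: epsilon_lateral = -(0.25 × 0.00158) = -0.000395
  Case 2: epsilon_lateral = -(0.268 × 0.00146) = -0.0003913
  Case 3: epsilon_lateral = -(0.35 × 0.00105) = -0.0003675
  Case 4: epsilon_lateral = -(0.316 × 0.00154) = -0.0004866
Ordering by |epsilon_lateral|: 0.0004866 (case 4) > 0.000395 (case 1) > 0.0003913 (case 2) > 0.0003675 (case 3)
Final answer: 4, 1, 2, 3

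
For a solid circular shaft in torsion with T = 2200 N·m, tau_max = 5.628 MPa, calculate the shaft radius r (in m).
Model: a solid circular shaft in torsion, so tau_max = (2·T) / (π·r^3).
Solve for r: r = ((2·T) / (π·tau_max))^(1/3).
Convert to SI units:
  tau_max = 5.628 MPa = 5.628 × 10⁶ Pa
Substitute:
  r = ((2 × 2200) / (π × (5.628 × 10⁶)))^(1/3)
  r = 0.0629 m
Final answer: r = 0.0629 m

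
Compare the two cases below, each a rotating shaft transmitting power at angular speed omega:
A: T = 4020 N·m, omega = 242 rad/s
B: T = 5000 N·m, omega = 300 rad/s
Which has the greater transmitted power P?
Model: a rotating shaft transmitting power at angular speed omega, so P = T·omega (SI units).
  A: P = 4020 × 242 = 972800 W = 972.8 kW
  B: P = 5000 × 300 = 1.5 × 10⁶ W = 1500 kW
1500 kW > 972.8 kW, so B is larger.
Final answer: B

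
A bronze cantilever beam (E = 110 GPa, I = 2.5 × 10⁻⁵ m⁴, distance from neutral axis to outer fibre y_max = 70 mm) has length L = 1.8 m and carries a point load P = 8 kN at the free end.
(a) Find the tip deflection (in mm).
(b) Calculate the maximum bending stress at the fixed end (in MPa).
(a) Tip deflection of a cantilever with an end point load: δ = P·L^3 / (3·E·I). Convert P = 8 kN = 8000 N, E = 110 GPa = 1.1 × 10¹¹ Pa.
  δ = (8000 × 1.8^3) / (3 × (1.1 × 10¹¹) × (2.5 × 10⁻⁵)) = 0.005655 m = 5.655 mm
(b) Maximum bending moment at the fixed end: M = P·L = 8000 × 1.8 = 14400 N·m. Convert y_max = 70 mm = 0.07 m.
  σ = M·y_max / I = (14400 × 0.07) / (2.5 × 10⁻⁵) = 4.032 × 10⁷ Pa = 40.32 MPa
Final answer: (a) δ = 5.655 mm, (b) σ = 40.32 MPa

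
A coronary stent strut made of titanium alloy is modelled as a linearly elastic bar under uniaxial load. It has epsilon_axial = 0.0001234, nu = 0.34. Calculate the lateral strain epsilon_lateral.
Model: a linearly elastic bar under uniaxial load, so epsilon_lateral = -nu·epsilon_axial.
Substitute:
  epsilon_lateral = -(0.34 × 0.0001234)
  epsilon_lateral = -4.196 × 10⁻⁵
Final answer: epsilon_lateral = -4.196 × 10⁻⁵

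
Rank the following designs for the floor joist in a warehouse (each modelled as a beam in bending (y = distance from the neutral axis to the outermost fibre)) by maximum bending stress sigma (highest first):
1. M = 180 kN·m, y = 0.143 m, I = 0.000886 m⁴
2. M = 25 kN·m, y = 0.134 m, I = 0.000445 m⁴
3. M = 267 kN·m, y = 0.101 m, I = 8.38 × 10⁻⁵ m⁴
Model: a beam in bending (y = distance from the neutral axis to the outermost fibre), so sigma = (M·y) / I (SI units).
  Case 1: sigma = (180000 × 0.143) / 0.000886 = 2.905 × 10⁷ Pa = 29.05 MPa
  Case 2: sigma = (25000 × 0.134) / 0.000445 = 7.528 × 10⁶ Pa = 7.528 MPa
  Case 3: sigma = (267000 × 0.101) / (8.38 × 10⁻⁵) = 3.218 × 10⁸ Pa = 321.8 MPa
Ordering: 321.8 MPa (case 3) > 29.05 MPa (case 1) > 7.528 MPa (case 2)
Final answer: 3, 1, 2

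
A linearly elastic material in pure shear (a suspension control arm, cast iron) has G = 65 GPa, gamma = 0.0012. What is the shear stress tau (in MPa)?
Model: a linearly elastic material in pure shear, so tau = G·gamma.
Convert to SI units:
  G = 65 GPa = 6.5 × 10¹⁰ Pa
Substitute:
  tau = (6.5 × 10¹⁰) × 0.0012
  tau = 7.8 × 10⁷ Pa
Convert: tau = 7.8 × 10⁷ Pa = 78 MPa
Final answer: tau = 78 MPa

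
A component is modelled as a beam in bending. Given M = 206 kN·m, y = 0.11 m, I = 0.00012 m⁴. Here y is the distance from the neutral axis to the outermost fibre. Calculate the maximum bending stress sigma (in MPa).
Model: a beam in bending, so sigma = (M·y) / I.
Convert to SI units:
  M = 206 kN·m = 206000 N·m
Substitute:
  sigma = (206000 × 0.11) / 0.00012
  sigma = 1.888 × 10⁸ Pa
Convert: sigma = 1.888 × 10⁸ Pa = 188.8 MPa
Final answer: sigma = 188.8 MPa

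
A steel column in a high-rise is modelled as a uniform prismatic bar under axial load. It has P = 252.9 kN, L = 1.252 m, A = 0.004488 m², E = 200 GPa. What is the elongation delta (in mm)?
Model: a uniform prismatic bar under axial load, so delta = (P·L) / (A·E).
Convert to SI units:
  P = 252.9 kN = 252900 N
  E = 200 GPa = 2 × 10¹¹ Pa
Substitute:
  delta = (252900 × 1.252) / (0.004488 × (2 × 10¹¹))
  delta = 0.0003528 m
Convert: delta = 0.0003528 m = 0.3528 mm
Final answer: delta = 0.3528 mm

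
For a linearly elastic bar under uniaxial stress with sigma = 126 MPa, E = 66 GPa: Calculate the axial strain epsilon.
Model: a linearly elastic bar under uniaxial stress, so epsilon = sigma / E.
Convert to SI units:
  sigma = 126 MPa = 1.26 × 10⁸ Pa
  E = 66 GPa = 6.6 × 10¹⁰ Pa
Substitute:
  epsilon = (1.26 × 10⁸) / (6.6 × 10¹⁰)
  epsilon = 0.001909
Final answer: epsilon = 0.001909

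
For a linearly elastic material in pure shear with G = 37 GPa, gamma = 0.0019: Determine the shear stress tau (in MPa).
Model: a linearly elastic material in pure shear, so tau = G·gamma.
Convert to SI units:
  G = 37 GPa = 3.7 × 10¹⁰ Pa
Substitute:
  tau = (3.7 × 10¹⁰) × 0.0019
  tau = 7.03 × 10⁷ Pa
Convert: tau = 7.03 × 10⁷ Pa = 70.3 MPa
Final answer: tau = 70.3 MPa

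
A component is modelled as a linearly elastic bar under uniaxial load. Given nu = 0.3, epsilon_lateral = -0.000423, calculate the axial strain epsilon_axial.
Model: a linearly elastic bar under uniaxial load, so epsilon_lateral = -nu·epsilon_axial.
Solve for epsilon_axial: epsilon_axial = -epsilon_lateral / nu.
Substitute:
  epsilon_axial = -(-0.000423) / 0.3
  epsilon_axial = 0.00141
Final answer: epsilon_axial = 0.00141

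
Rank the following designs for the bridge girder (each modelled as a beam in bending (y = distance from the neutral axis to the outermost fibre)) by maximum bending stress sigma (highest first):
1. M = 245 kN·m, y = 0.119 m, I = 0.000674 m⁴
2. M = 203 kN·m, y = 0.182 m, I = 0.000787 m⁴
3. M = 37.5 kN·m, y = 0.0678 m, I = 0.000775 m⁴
Model: a beam in bending (y = distance from the neutral axis to the outermost fibre), so sigma = (M·y) / I (SI units).
  Case 1: sigma = (245000 × 0.119) / 0.000674 = 4.326 × 10⁷ Pa = 43.26 MPa
  Case 2: sigma = (203000 × 0.182) / 0.000787 = 4.695 × 10⁷ Pa = 46.95 MPa
  Case 3: sigma = (37500 × 0.0678) / 0.000775 = 3.281 × 10⁶ Pa = 3.281 MPa
Ordering: 46.95 MPa (case 2) > 43.26 MPa (case 1) > 3.281 MPa (case 3)
Final answer: 2, 1, 3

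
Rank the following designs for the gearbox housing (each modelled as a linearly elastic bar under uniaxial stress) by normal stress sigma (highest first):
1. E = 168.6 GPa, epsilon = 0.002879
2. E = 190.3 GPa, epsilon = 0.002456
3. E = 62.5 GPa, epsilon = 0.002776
Model: a linearly elastic bar under uniaxial stress, so sigma = E·epsilon (SI units).
  Case 1: sigma = (1.686 × 10¹¹) × 0.002879 = 4.854 × 10⁸ Pa = 485.4 MPa
  Case 2: sigma = (1.903 × 10¹¹) × 0.002456 = 4.674 × 10⁸ Pa = 467.4 MPa
  Case 3: sigma = (6.25 × 10¹⁰) × 0.002776 = 1.735 × 10⁸ Pa = 173.5 MPa
Ordering: 485.4 MPa (case 1) > 467.4 MPa (case 2) > 173.5 MPa (case 3)
Final answer: 1, 2, 3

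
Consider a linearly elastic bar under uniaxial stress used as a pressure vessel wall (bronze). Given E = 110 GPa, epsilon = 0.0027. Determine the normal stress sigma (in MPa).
Model: a linearly elastic bar under uniaxial stress, so sigma = E·epsilon.
Convert to SI units:
  E = 110 GPa = 1.1 × 10¹¹ Pa
Substitute:
  sigma = (1.1 × 10¹¹) × 0.0027
  sigma = 2.97 × 10⁸ Pa
Convert: sigma = 2.97 × 10⁸ Pa = 297 MPa
Final answer: sigma = 297 MPa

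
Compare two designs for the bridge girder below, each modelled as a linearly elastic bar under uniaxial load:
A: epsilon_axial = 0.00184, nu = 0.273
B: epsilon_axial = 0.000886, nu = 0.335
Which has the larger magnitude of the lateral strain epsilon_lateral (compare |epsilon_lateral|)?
Model: a linearly elastic bar under uniaxial load, so epsilon_lateral = -nu·epsilon_axial (SI units).
  A: epsilon_lateral = -(0.273 × 0.00184) = -0.0005023
  B: epsilon_lateral = -(0.335 × 0.000886) = -0.0002968
|epsilon_lateral|: A = 0.0005023, B = 0.0002968, so A is larger in magnitude.
Final answer: A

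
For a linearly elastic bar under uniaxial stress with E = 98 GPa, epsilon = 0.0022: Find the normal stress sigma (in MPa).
Model: a linearly elastic bar under uniaxial stress, so sigma = E·epsilon.
Convert to SI units:
  E = 98 GPa = 9.8 × 10¹⁰ Pa
Substitute:
  sigma = (9.8 × 10¹⁰) × 0.0022
  sigma = 2.156 × 10⁸ Pa
Convert: sigma = 2.156 × 10⁸ Pa = 215.6 MPa
Final answer: sigma = 215.6 MPa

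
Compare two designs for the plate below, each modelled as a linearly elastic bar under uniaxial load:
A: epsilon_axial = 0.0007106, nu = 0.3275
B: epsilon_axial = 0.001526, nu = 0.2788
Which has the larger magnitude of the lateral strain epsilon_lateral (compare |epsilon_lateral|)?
Model: a linearly elastic bar under uniaxial load, so epsilon_lateral = -nu·epsilon_axial (SI units).
  A: epsilon_lateral = -(0.3275 × 0.0007106) = -0.0002327
  B: epsilon_lateral = -(0.2788 × 0.001526) = -0.0004254
|epsilon_lateral|: A = 0.0002327, B = 0.0004254, so B is larger in magnitude.
Final answer: B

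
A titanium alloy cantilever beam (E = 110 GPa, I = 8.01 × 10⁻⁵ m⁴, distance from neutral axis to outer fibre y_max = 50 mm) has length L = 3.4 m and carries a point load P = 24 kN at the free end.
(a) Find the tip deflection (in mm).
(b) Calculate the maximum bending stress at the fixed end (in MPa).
(a) Tip deflection of a cantilever with an end point load: δ = P·L^3 / (3·E·I). Convert P = 24 kN = 24000 N, E = 110 GPa = 1.1 × 10¹¹ Pa.
  δ = (24000 × 3.4^3) / (3 × (1.1 × 10¹¹) × (8.01 × 10⁻⁵)) = 0.03569 m = 35.69 mm
(b) Maximum bending moment at the fixed end: M = P·L = 24000 × 3.4 = 81600 N·m. Convert y_max = 50 mm = 0.05 m.
  σ = M·y_max / I = (81600 × 0.05) / (8.01 × 10⁻⁵) = 5.094 × 10⁷ Pa = 50.94 MPa
Final answer: (a) δ = 35.69 mm, (b) σ = 50.94 MPa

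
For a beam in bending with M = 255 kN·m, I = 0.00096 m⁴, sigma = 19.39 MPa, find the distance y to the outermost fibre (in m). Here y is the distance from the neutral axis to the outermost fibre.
Model: a beam in bending, so sigma = (M·y) / I.
Solve for y: y = (sigma·I) / M.
Convert to SI units:
  M = 255 kN·m = 255000 N·m
  sigma = 19.39 MPa = 1.939 × 10⁷ Pa
Substitute:
  y = ((1.939 × 10⁷) × 0.00096) / 255000
  y = 0.073 m
Final answer: y = 0.073 m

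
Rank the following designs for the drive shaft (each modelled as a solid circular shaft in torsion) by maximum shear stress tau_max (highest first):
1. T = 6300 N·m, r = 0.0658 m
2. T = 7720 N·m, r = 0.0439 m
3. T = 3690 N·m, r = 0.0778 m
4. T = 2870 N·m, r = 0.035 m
Model: a solid circular shaft in torsion, so tau_max = (2·T) / (π·r^3) (SI units).
  Case 1: tau_max = (2 × 6300) / (π × 0.0658^3) = 1.408 × 10⁷ Pa = 14.08 MPa
  Case 2: tau_max = (2 × 7720) / (π × 0.0439^3) = 5.809 × 10⁷ Pa = 58.09 MPa
  Case 3: tau_max = (2 × 3690) / (π × 0.0778^3) = 4.988 × 10⁶ Pa = 4.988 MPa
  Case 4: tau_max = (2 × 2870) / (π × 0.035^3) = 4.261 × 10⁷ Pa = 42.61 MPa
Ordering: 58.09 MPa (case 2) > 42.61 MPa (case 4) > 14.08 MPa (case 1) > 4.988 MPa (case 3)
Final answer: 2, 4, 1, 3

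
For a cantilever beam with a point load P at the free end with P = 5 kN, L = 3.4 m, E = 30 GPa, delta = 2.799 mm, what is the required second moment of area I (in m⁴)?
Model: a cantilever beam with a point load P at the free end, so delta = (P·L^3) / (3·E·I).
Solve for I: I = (P·L^3) / (3·delta·E).
Convert to SI units:
  P = 5 kN = 5000 N
  E = 30 GPa = 3 × 10¹⁰ Pa
  delta = 2.799 mm = 0.002799 m
Substitute:
  I = (5000 × 3.4^3) / (3 × 0.002799 × (3 × 10¹⁰))
  I = 0.0007801 m⁴
Final answer: I = 0.0007801 m⁴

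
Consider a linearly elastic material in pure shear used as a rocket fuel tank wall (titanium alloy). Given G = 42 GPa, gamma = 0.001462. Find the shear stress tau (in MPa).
Model: a linearly elastic material in pure shear, so tau = G·gamma.
Convert to SI units:
  G = 42 GPa = 4.2 × 10¹⁰ Pa
Substitute:
  tau = (4.2 × 10¹⁰) × 0.001462
  tau = 6.14 × 10⁷ Pa
Convert: tau = 6.14 × 10⁷ Pa = 61.4 MPa
Final answer: tau = 61.4 MPa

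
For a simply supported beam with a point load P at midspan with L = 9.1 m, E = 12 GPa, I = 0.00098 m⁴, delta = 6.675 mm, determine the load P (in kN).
Model: a simply supported beam with a point load P at midspan, so delta = (P·L^3) / (48·E·I).
Solve for P: P = (48·delta·E·I) / L^3.
Convert to SI units:
  E = 12 GPa = 1.2 × 10¹⁰ Pa
  delta = 6.675 mm = 0.006675 m
Substitute:
  P = (48 × 0.006675 × (1.2 × 10¹⁰) × 0.00098) / 9.1^3
  P = 5000 N
Convert: P = 5000 N = 5 kN
Final answer: P = 5 kN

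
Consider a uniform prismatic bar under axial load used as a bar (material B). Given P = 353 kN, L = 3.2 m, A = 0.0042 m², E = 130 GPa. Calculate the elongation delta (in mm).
Model: a uniform prismatic bar under axial load, so delta = (P·L) / (A·E).
Convert to SI units:
  P = 353 kN = 353000 N
  E = 130 GPa = 1.3 × 10¹¹ Pa
Substitute:
  delta = (353000 × 3.2) / (0.0042 × (1.3 × 10¹¹))
  delta = 0.002069 m
Convert: delta = 0.002069 m = 2.069 mm
Final answer: delta = 2.069 mm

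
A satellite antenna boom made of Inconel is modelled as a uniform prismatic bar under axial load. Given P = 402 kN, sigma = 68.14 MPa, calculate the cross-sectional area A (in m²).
Model: a uniform prismatic bar under axial load, so sigma = P / A.
Solve for A: A = P / sigma.
Convert to SI units:
  P = 402 kN = 402000 N
  sigma = 68.14 MPa = 6.814 × 10⁷ Pa
Substitute:
  A = 402000 / (6.814 × 10⁷)
  A = 0.0059 m²
Final answer: A = 0.0059 m²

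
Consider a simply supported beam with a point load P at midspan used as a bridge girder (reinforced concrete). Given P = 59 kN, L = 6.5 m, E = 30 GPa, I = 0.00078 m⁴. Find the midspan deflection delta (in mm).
Model: a simply supported beam with a point load P at midspan, so delta = (P·L^3) / (48·E·I).
Convert to SI units:
  P = 59 kN = 59000 N
  E = 30 GPa = 3 × 10¹⁰ Pa
Substitute:
  delta = (59000 × 6.5^3) / (48 × (3 × 10¹⁰) × 0.00078)
  delta = 0.01443 m
Convert: delta = 0.01443 m = 14.43 mm
Final answer: delta = 14.43 mm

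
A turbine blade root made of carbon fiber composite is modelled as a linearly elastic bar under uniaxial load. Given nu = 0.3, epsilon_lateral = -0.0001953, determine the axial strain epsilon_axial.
Model: a linearly elastic bar under uniaxial load, so epsilon_lateral = -nu·epsilon_axial.
Solve for epsilon_axial: epsilon_axial = -epsilon_lateral / nu.
Substitute:
  epsilon_axial = -(-0.0001953) / 0.3
  epsilon_axial = 0.000651
Final answer: epsilon_axial = 0.000651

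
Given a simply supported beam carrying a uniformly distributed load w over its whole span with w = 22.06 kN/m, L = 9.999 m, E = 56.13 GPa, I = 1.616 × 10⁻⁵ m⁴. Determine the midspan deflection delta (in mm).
Model: a simply supported beam carrying a uniformly distributed load w over its whole span, so delta = (5·w·L^4) / (384·E·I).
Convert to SI units:
  w = 22.06 kN/m = 22060 N/m
  E = 56.13 GPa = 5.613 × 10¹⁰ Pa
Substitute:
  delta = (5 × 22060 × 9.999^4) / (384 × (5.613 × 10¹⁰) × (1.616 × 10⁻⁵))
  delta = 3.165 m
Convert: delta = 3.165 m = 3165 mm
Final answer: delta = 3165 mm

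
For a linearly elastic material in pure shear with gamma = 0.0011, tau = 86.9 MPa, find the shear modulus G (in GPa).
Model: a linearly elastic material in pure shear, so tau = G·gamma.
Solve for G: G = tau / gamma.
Convert to SI units:
  tau = 86.9 MPa = 8.69 × 10⁷ Pa
Substitute:
  G = (8.69 × 10⁷) / 0.0011
  G = 7.9 × 10¹⁰ Pa
Convert: G = 7.9 × 10¹⁰ Pa = 79 GPa
Final answer: G = 79 GPa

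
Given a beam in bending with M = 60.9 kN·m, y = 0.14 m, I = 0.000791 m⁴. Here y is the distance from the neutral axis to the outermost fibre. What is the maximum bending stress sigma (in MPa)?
Model: a beam in bending, so sigma = (M·y) / I.
Convert to SI units:
  M = 60.9 kN·m = 60900 N·m
Substitute:
  sigma = (60900 × 0.14) / 0.000791
  sigma = 1.078 × 10⁷ Pa
Convert: sigma = 1.078 × 10⁷ Pa = 10.78 MPa
Final answer: sigma = 10.78 MPa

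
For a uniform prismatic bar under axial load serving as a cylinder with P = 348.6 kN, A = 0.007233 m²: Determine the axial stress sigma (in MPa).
Model: a uniform prismatic bar under axial load, so sigma = P / A.
Convert to SI units:
  P = 348.6 kN = 348600 N
Substitute:
  sigma = 348600 / 0.007233
  sigma = 4.82 × 10⁷ Pa
Convert: sigma = 4.82 × 10⁷ Pa = 48.2 MPa
Final answer: sigma = 48.2 MPa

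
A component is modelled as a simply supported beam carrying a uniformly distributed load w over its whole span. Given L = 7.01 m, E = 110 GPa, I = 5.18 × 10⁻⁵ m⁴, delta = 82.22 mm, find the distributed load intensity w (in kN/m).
Model: a simply supported beam carrying a uniformly distributed load w over its whole span, so delta = (5·w·L^4) / (384·E·I).
Solve for w: w = (384·delta·E·I) / (5·L^4).
Convert to SI units:
  E = 110 GPa = 1.1 × 10¹¹ Pa
  delta = 82.22 mm = 0.08222 m
Substitute:
  w = (384 × 0.08222 × (1.1 × 10¹¹) × (5.18 × 10⁻⁵)) / (5 × 7.01^4)
  w = 14900 N/m
Convert: w = 14900 N/m = 14.9 kN/m
Final answer: w = 14.9 kN/m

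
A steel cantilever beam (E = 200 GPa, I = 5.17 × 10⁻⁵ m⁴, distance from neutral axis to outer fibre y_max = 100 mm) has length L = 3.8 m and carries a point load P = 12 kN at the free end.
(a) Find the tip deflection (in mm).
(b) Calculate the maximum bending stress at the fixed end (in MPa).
(a) Tip deflection of a cantilever with an end point load: δ = P·L^3 / (3·E·I). Convert P = 12 kN = 12000 N, E = 200 GPa = 2 × 10¹¹ Pa.
  δ = (12000 × 3.8^3) / (3 × (2 × 10¹¹) × (5.17 × 10⁻⁵)) = 0.02123 m = 21.23 mm
(b) Maximum bending moment at the fixed end: M = P·L = 12000 × 3.8 = 45600 N·m. Convert y_max = 100 mm = 0.1 m.
  σ = M·y_max / I = (45600 × 0.1) / (5.17 × 10⁻⁵) = 8.82 × 10⁷ Pa = 88.2 MPa
Final answer: (a) δ = 21.23 mm, (b) σ = 88.2 MPa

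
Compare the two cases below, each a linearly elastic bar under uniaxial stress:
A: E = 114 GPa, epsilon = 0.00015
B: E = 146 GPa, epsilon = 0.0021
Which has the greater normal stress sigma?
Model: a linearly elastic bar under uniaxial stress, so sigma = E·epsilon (SI units).
  A: sigma = (1.14 × 10¹¹) × 0.00015 = 1.71 × 10⁷ Pa = 17.1 MPa
  B: sigma = (1.46 × 10¹¹) × 0.0021 = 3.066 × 10⁸ Pa = 306.6 MPa
306.6 MPa > 17.1 MPa, so B is larger.
Final answer: B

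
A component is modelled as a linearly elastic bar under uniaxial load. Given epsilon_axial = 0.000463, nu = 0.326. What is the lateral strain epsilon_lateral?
Model: a linearly elastic bar under uniaxial load, so epsilon_lateral = -nu·epsilon_axial.
Substitute:
  epsilon_lateral = -(0.326 × 0.000463)
  epsilon_lateral = -0.0001509
Final answer: epsilon_lateral = -0.0001509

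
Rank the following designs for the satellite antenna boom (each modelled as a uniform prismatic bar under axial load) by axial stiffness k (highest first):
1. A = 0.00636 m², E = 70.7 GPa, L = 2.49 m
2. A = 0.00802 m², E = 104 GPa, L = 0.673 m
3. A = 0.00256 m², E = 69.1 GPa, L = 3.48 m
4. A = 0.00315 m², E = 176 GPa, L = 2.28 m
Model: a uniform prismatic bar under axial load, so k = (A·E) / L (SI units).
  Case 1: k = (0.00636 × (7.07 × 10¹⁰)) / 2.49 = 1.806 × 10⁸ N/m = 180.6 MN/m
  Case 2: k = (0.00802 × (1.04 × 10¹¹)) / 0.673 = 1.239 × 10⁹ N/m = 1239 MN/m
  Case 3: k = (0.00256 × (6.91 × 10¹⁰)) / 3.48 = 5.083 × 10⁷ N/m = 50.83 MN/m
  Case 4: k = (0.00315 × (1.76 × 10¹¹)) / 2.28 = 2.432 × 10⁸ N/m = 243.2 MN/m
Ordering: 1239 MN/m (case 2) > 243.2 MN/m (case 4) > 180.6 MN/m (case 1) > 50.83 MN/m (case 3)
Final answer: 2, 4, 1, 3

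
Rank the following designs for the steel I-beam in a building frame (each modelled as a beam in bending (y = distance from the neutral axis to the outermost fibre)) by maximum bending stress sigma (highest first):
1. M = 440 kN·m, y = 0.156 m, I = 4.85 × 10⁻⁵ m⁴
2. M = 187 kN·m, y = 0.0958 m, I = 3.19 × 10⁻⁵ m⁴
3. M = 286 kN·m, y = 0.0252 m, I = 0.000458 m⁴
Model: a beam in bending (y = distance from the neutral axis to the outermost fibre), so sigma = (M·y) / I (SI units).
  Case 1: sigma = (440000 × 0.156) / (4.85 × 10⁻⁵) = 1.415 × 10⁹ Pa = 1415 MPa
  Case 2: sigma = (187000 × 0.0958) / (3.19 × 10⁻⁵) = 5.616 × 10⁸ Pa = 561.6 MPa
  Case 3: sigma = (286000 × 0.0252) / 0.000458 = 1.574 × 10⁷ Pa = 15.74 MPa
Ordering: 1415 MPa (case 1) > 561.6 MPa (case 2) > 15.74 MPa (case 3)
Final answer: 1, 2, 3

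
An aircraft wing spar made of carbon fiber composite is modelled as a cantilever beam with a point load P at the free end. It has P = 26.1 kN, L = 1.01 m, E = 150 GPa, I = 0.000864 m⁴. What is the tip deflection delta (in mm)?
Model: a cantilever beam with a point load P at the free end, so delta = (P·L^3) / (3·E·I).
Convert to SI units:
  P = 26.1 kN = 26100 N
  E = 150 GPa = 1.5 × 10¹¹ Pa
Substitute:
  delta = (26100 × 1.01^3) / (3 × (1.5 × 10¹¹) × 0.000864)
  delta = 6.916 × 10⁻⁵ m
Convert: delta = 6.916 × 10⁻⁵ m = 0.06916 mm
Final answer: delta = 0.06916 mm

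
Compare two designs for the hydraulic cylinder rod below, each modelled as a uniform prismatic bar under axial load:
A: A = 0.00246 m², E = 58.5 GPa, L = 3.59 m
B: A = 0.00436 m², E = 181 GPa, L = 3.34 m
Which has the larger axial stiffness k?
Model: a uniform prismatic bar under axial load, so k = (A·E) / L (SI units).
  A: k = (0.00246 × (5.85 × 10¹⁰)) / 3.59 = 4.009 × 10⁷ N/m = 40.09 MN/m
  B: k = (0.00436 × (1.81 × 10¹¹)) / 3.34 = 2.363 × 10⁸ N/m = 236.3 MN/m
236.3 MN/m > 40.09 MN/m, so B is larger.
Final answer: B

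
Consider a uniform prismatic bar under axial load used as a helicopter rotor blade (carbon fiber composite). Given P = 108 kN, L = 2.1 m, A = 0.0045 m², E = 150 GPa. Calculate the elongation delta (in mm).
Model: a uniform prismatic bar under axial load, so delta = (P·L) / (A·E).
Convert to SI units:
  P = 108 kN = 108000 N
  E = 150 GPa = 1.5 × 10¹¹ Pa
Substitute:
  delta = (108000 × 2.1) / (0.0045 × (1.5 × 10¹¹))
  delta = 0.000336 m
Convert: delta = 0.000336 m = 0.336 mm
Final answer: delta = 0.336 mm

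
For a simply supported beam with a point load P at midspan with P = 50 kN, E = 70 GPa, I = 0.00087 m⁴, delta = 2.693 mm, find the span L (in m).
Model: a simply supported beam with a point load P at midspan, so delta = (P·L^3) / (48·E·I).
Solve for L: L = ((48·delta·E·I) / P)^(1/3).
Convert to SI units:
  P = 50 kN = 50000 N
  E = 70 GPa = 7 × 10¹⁰ Pa
  delta = 2.693 mm = 0.002693 m
Substitute:
  L = ((48 × 0.002693 × (7 × 10¹⁰) × 0.00087) / 50000)^(1/3)
  L = 5.4 m
Final answer: L = 5.4 m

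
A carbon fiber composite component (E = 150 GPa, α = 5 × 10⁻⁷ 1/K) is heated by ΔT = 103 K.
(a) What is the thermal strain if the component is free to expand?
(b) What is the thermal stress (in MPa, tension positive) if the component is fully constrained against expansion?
(a) Free thermal strain ε_th = α·ΔT = (5 × 10⁻⁷) × 103 = 5.15 × 10⁻⁵
(b) Fully constrained, the expansion is suppressed, so σ = -E·α·ΔT. Convert E = 150 GPa = 1.5 × 10¹¹ Pa.
  σ = -(1.5 × 10¹¹) × (5 × 10⁻⁷) × 103 = -7.725 × 10⁶ Pa = -7.725 MPa (compressive)
Final answer: (a) ε_th = 5.15 × 10⁻⁵, (b) σ = -7.725 MPa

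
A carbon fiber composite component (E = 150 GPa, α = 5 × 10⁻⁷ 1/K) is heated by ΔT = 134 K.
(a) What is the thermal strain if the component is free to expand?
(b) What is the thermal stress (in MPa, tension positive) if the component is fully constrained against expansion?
(a) Free thermal strain ε_th = α·ΔT = (5 × 10⁻⁷) × 134 = 6.7 × 10⁻⁵
(b) Fully constrained, the expansion is suppressed, so σ = -E·α·ΔT. Convert E = 150 GPa = 1.5 × 10¹¹ Pa.
  σ = -(1.5 × 10¹¹) × (5 × 10⁻⁷) × 134 = -1.005 × 10⁷ Pa = -10.05 MPa (compressive)
Final answer: (a) ε_th = 6.7 × 10⁻⁵, (b) σ = -10.05 MPa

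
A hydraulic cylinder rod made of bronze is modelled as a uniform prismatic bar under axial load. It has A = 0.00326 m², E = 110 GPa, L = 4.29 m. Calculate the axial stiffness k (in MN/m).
Model: a uniform prismatic bar under axial load, so k = (A·E) / L.
Convert to SI units:
  E = 110 GPa = 1.1 × 10¹¹ Pa
Substitute:
  k = (0.00326 × (1.1 × 10¹¹)) / 4.29
  k = 8.359 × 10⁷ N/m
Convert: k = 8.359 × 10⁷ N/m = 83.59 MN/m
Final answer: k = 83.59 MN/m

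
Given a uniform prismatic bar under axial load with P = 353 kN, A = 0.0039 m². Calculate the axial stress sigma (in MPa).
Model: a uniform prismatic bar under axial load, so sigma = P / A.
Convert to SI units:
  P = 353 kN = 353000 N
Substitute:
  sigma = 353000 / 0.0039
  sigma = 9.051 × 10⁷ Pa
Convert: sigma = 9.051 × 10⁷ Pa = 90.51 MPa
Final answer: sigma = 90.51 MPa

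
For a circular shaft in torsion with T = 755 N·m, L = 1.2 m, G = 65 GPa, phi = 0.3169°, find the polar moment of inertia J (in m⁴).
Model: a circular shaft in torsion, so phi = (T·L) / (G·J).
Solve for J: J = (T·L) / (phi·G).
Convert to SI units:
  G = 65 GPa = 6.5 × 10¹⁰ Pa
  phi = 0.3169° = 0.005531 rad
Substitute:
  J = (755 × 1.2) / (0.005531 × (6.5 × 10¹⁰))
  J = 2.52 × 10⁻⁶ m⁴
Final answer: J = 2.52 × 10⁻⁶ m⁴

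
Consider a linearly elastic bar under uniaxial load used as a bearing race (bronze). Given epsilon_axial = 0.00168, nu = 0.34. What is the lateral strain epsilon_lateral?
Model: a linearly elastic bar under uniaxial load, so epsilon_lateral = -nu·epsilon_axial.
Substitute:
  epsilon_lateral = -(0.34 × 0.00168)
  epsilon_lateral = -0.0005712
Final answer: epsilon_lateral = -0.0005712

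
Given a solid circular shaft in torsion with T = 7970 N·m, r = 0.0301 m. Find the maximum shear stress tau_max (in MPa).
Model: a solid circular shaft in torsion, so tau_max = (2·T) / (π·r^3).
Substitute:
  tau_max = (2 × 7970) / (π × 0.0301^3)
  tau_max = 1.861 × 10⁸ Pa
Convert: tau_max = 1.861 × 10⁸ Pa = 186.1 MPa
Final answer: tau_max = 186.1 MPa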